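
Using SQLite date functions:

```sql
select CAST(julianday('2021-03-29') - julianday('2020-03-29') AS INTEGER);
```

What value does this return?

2 days remain in March 2020 after the 29th (31 − 29).
Full months from April 2020 through February 2021 contribute their day counts.
Then 29 days into March 2021.
Total: 2 + 30 + 31 + 30 + 31 + 31 + 30 + 31 + 30 + 31 + 31 + 28 + 29 = 365.

365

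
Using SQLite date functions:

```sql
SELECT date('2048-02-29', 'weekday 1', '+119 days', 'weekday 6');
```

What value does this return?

`weekday 1` advances to the next Monday; 2048-02-29 is a Saturday, so it moves forward to 2048-03-02.
Applying '+119 days' to 2048-03-02: counting 119 days forward gives 2048-06-29.
`weekday 6` advances to the next Saturday; 2048-06-29 is a Monday, so it moves forward to 2048-07-04.

2048-07-04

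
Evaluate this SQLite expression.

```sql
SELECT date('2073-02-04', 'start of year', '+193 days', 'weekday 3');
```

`start of year` rewinds 2073-02-04 to 2073-01-01.
Applying '+193 days' to 2073-01-01: counting 193 days forward gives 2073-07-13.
`weekday 3` advances to the next Wednesday; 2073-07-13 is a Thursday, so it moves forward to 2073-07-19.

2073-07-19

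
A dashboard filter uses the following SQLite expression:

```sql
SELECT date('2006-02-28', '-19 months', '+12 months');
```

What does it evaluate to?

2005-07-28

Adding -19 months to 2006-02-28 gives 2004-07-28.
Adding +12 months to 2004-07-28 gives 2005-07-28.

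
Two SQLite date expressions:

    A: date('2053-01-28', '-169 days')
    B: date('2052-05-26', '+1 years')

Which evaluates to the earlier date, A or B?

A

A = 2052-08-12.
B = 2053-05-26.
A is earlier.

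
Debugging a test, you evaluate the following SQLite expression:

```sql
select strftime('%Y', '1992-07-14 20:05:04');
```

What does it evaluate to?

`%Y` extracts the 4-digit year: 1992.

1992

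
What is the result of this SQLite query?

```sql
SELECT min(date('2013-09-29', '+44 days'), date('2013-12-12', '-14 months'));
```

2012-10-12

date('2013-09-29', '+44 days') → 2013-11-12.
date('2013-12-12', '-14 months') → 2012-10-12.
Earlier of the two is 2012-10-12.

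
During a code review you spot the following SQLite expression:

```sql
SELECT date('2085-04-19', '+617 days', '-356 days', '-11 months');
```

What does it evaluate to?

2085-02-05

Applying '+617 days' to 2085-04-19: counting 617 days forward gives 2086-12-27.
Applying '-356 days' to 2086-12-27: counting 356 days back gives 2086-01-05.
Adding -11 months to 2086-01-05 gives 2085-02-05.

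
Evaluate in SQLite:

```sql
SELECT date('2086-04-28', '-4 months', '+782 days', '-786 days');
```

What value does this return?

Adding -4 months to 2086-04-28 gives 2085-12-28.
Applying '+782 days' to 2085-12-28: counting 782 days forward gives 2088-02-18.
Applying '-786 days' to 2088-02-18: counting 786 days back gives 2085-12-24.

2085-12-24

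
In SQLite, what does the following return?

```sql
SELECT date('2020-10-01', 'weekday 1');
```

`weekday 1` advances to the next Monday; 2020-10-01 is a Thursday, so it moves forward to 2020-10-05.

2020-10-05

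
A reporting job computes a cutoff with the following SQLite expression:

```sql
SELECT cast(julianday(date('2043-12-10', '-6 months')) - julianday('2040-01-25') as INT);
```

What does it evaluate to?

Adding -6 months to 2043-12-10 gives 2043-06-10.
6 days remain in January 2040 after the 25th (31 − 25).
Full months from February 2040 through May 2043 contribute their day counts.
Then 10 days into June 2043.
Total: 6 + 29 + 31 + 30 + 31 + 30 + 31 + 31 + 30 + 31 + 30 + 31 + 31 + 28 + 31 + 30 + 31 + 30 + 31 + 31 + 30 + 31 + 30 + 31 + 31 + 28 + 31 + 30 + 31 + 30 + 31 + 31 + 30 + 31 + 30 + 31 + 31 + 28 + 31 + 30 + 31 + 10 = 1232.

1232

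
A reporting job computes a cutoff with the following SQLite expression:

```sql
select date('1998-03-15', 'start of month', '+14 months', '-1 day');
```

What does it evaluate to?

`start of month` rewinds 1998-03-15 to 1998-03-01.
Adding +14 months to 1998-03-01 gives 1999-05-01.
Going back 1 day from 1999-05-01 reaches 1999-04-30 (last day of April, 30 days).

1999-04-30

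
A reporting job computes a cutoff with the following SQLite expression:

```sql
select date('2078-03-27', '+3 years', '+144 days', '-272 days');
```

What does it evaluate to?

Adding +3 years to 2078-03-27 gives 2081-03-27.
Applying '+144 days' to 2081-03-27: counting 144 days forward gives 2081-08-18.
Applying '-272 days' to 2081-08-18: counting 272 days back gives 2080-11-19.

2080-11-19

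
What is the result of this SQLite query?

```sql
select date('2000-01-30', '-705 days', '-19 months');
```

Applying '-705 days' to 2000-01-30: counting 705 days back gives 1998-02-24.
Adding -19 months to 1998-02-24 gives 1996-07-24.

1996-07-24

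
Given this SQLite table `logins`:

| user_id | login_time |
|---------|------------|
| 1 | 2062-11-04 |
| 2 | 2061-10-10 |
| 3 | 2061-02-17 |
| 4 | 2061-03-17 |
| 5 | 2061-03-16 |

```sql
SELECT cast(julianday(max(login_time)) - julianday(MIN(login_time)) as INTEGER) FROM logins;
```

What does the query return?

MIN = 2061-02-17, MAX = 2062-11-04.
11 days remain in February 2061 after the 17th (28 − 17).
Full months from March 2061 through October 2062 contribute their day counts.
Then 4 days into November 2062.
Total: 11 + 31 + 30 + 31 + 30 + 31 + 31 + 30 + 31 + 30 + 31 + 31 + 28 + 31 + 30 + 31 + 30 + 31 + 31 + 30 + 31 + 4 = 625.

625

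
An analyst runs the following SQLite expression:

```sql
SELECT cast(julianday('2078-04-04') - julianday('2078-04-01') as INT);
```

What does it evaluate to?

3

Both dates are in April 2078: 4 − 1 = 3.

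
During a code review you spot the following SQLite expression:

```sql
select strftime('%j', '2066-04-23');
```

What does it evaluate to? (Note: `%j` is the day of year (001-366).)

Day-of-year for 2066-04-23: days since 2066-01-01 inclusive = 113, zero-padded to 113.

113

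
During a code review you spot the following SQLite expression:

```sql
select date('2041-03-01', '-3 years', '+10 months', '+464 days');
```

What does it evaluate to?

2040-04-09

Adding -3 years to 2041-03-01 gives 2038-03-01.
Adding +10 months to 2038-03-01 gives 2039-01-01.
Applying '+464 days' to 2039-01-01: counting 464 days forward gives 2040-04-09.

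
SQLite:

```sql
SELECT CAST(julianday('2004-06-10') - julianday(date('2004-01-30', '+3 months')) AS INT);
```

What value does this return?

Adding +3 months to 2004-01-30 gives 2004-04-30.
0 days remain in April 2004 after the 30th (30 − 30).
May 2004: 31 days.
Then 10 days into June 2004.
Total: 0 + 31 + 10 = 41.

41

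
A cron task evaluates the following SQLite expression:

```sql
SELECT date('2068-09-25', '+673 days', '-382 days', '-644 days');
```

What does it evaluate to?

Applying '+673 days' to 2068-09-25: counting 673 days forward gives 2070-07-30.
Applying '-382 days' to 2070-07-30: counting 382 days back gives 2069-07-13.
Applying '-644 days' to 2069-07-13: counting 644 days back gives 2067-10-08.

2067-10-08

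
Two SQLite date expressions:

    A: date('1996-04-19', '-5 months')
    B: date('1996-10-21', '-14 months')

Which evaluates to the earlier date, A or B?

A = 1995-11-19.
B = 1995-08-21.
B is earlier.

B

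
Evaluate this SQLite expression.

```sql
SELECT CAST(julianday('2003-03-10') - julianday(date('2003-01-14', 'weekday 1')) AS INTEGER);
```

49

`weekday 1` advances to the next Monday; 2003-01-14 is a Tuesday, so it moves forward to 2003-01-20.
11 days remain in January 2003 after the 20th (31 − 20).
February 2003: 28 days.
Then 10 days into March 2003.
Total: 11 + 28 + 10 = 49.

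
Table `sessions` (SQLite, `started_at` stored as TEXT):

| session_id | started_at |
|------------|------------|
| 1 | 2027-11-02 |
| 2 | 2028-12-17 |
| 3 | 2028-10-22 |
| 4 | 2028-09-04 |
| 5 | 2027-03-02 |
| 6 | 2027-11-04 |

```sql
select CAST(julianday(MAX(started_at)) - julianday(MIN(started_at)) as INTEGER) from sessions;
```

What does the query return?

656

MIN = 2027-03-02, MAX = 2028-12-17.
29 days remain in March 2027 after the 2nd (31 − 2).
Full months from April 2027 through November 2028 contribute their day counts.
Then 17 days into December 2028.
Total: 29 + 30 + 31 + 30 + 31 + 31 + 30 + 31 + 30 + 31 + 31 + 29 + 31 + 30 + 31 + 30 + 31 + 31 + 30 + 31 + 30 + 17 = 656.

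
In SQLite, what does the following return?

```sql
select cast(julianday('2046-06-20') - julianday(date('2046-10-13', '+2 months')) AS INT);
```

-176

Adding +2 months to 2046-10-13 gives 2046-12-13.
10 days remain in June 2046 after the 20th (30 − 20).
July 2046: 31 days.
August 2046: 31 days.
September 2046: 30 days.
October 2046: 31 days.
November 2046: 30 days.
Then 13 days into December 2046.
Total: 10 + 31 + 31 + 30 + 31 + 30 + 13 = 176.
The subtraction is earlier − later, so the result is −176 → -176.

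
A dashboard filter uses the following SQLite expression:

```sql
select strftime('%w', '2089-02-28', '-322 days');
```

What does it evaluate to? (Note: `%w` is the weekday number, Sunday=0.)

First apply '-322 days': 2089-02-28 → 2088-04-12.
2088-04-12 is a Monday; with Sunday=0 that is 1.

1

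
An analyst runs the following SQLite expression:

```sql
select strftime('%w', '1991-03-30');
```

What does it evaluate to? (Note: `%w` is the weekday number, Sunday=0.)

1991-03-30 is a Saturday; with Sunday=0 that is 6.

6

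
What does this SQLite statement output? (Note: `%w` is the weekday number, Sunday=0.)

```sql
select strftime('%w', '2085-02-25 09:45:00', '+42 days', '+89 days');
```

5

First apply '+42 days', '+89 days': 2085-02-25 09:45:00 → 2085-07-06 09:45:00.
2085-07-06 is a Friday; with Sunday=0 that is 5.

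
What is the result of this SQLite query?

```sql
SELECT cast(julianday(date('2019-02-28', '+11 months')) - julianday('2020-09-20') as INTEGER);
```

Adding +11 months to 2019-02-28 gives 2020-01-28.
3 days remain in January 2020 after the 28th (31 − 28).
Full months from February 2020 through August 2020 contribute their day counts.
Then 20 days into September 2020.
Total: 3 + 29 + 31 + 30 + 31 + 30 + 31 + 31 + 20 = 236.
The subtraction is earlier − later, so the result is −236 → -236.

-236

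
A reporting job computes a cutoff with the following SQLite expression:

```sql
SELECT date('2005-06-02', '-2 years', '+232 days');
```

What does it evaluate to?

Adding -2 years to 2005-06-02 gives 2003-06-02.
Applying '+232 days' to 2003-06-02: counting 232 days forward gives 2004-01-20.

2004-01-20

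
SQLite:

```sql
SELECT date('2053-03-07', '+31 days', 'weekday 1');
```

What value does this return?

2053-04-07

March 2053 has 31 days; 24 remain after the 7th, so 25 days reach 2053-04-01.
Advancing 6 more days within April lands on 2053-04-07.
`weekday 1` advances to the next Monday; 2053-04-07 is already a Monday, so it stays at 2053-04-07.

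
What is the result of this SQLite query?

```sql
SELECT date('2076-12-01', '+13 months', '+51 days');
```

2078-02-21

Adding +13 months to 2076-12-01 gives 2078-01-01.
Applying '+51 days' to 2078-01-01: counting 51 days forward gives 2078-02-21.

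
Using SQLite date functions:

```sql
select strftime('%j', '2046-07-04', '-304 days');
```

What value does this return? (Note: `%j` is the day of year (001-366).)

246

First apply '-304 days': 2046-07-04 → 2045-09-03.
Day-of-year for 2045-09-03: days since 2045-01-01 inclusive = 246, zero-padded to 246.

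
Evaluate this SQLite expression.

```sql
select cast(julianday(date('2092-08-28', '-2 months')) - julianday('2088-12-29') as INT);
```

1277

Adding -2 months to 2092-08-28 gives 2092-06-28.
2 days remain in December 2088 after the 29th (31 − 29).
Full months from January 2089 through May 2092 contribute their day counts.
Then 28 days into June 2092.
Total: 2 + 31 + 28 + 31 + 30 + 31 + 30 + 31 + 31 + 30 + 31 + 30 + 31 + 31 + 28 + 31 + 30 + 31 + 30 + 31 + 31 + 30 + 31 + 30 + 31 + 31 + 28 + 31 + 30 + 31 + 30 + 31 + 31 + 30 + 31 + 30 + 31 + 31 + 29 + 31 + 30 + 31 + 28 = 1277.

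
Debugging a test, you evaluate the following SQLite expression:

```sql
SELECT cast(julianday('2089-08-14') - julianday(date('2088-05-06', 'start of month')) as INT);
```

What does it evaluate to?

470

`start of month` rewinds 2088-05-06 to 2088-05-01.
30 days remain in May 2088 after the 1st (31 − 1).
Full months from June 2088 through July 2089 contribute their day counts.
Then 14 days into August 2089.
Total: 30 + 30 + 31 + 31 + 30 + 31 + 30 + 31 + 31 + 28 + 31 + 30 + 31 + 30 + 31 + 14 = 470.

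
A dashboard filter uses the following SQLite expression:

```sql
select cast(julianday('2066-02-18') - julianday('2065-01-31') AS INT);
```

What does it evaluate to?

0 days remain in January 2065 after the 31st (31 − 31).
Full months from February 2065 through January 2066 contribute their day counts.
Then 18 days into February 2066.
Total: 0 + 28 + 31 + 30 + 31 + 30 + 31 + 31 + 30 + 31 + 30 + 31 + 31 + 18 = 383.

383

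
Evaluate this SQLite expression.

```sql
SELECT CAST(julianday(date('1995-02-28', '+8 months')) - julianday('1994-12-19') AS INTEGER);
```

313

Adding +8 months to 1995-02-28 gives 1995-10-28.
12 days remain in December 1994 after the 19th (31 − 19).
Full months from January 1995 through September 1995 contribute their day counts.
Then 28 days into October 1995.
Total: 12 + 31 + 28 + 31 + 30 + 31 + 30 + 31 + 31 + 30 + 28 = 313.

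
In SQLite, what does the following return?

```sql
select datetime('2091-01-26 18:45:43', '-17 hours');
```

-17 hours from 2091-01-26 18:45:43 is 2091-01-26 01:45:43.

2091-01-26 01:45:43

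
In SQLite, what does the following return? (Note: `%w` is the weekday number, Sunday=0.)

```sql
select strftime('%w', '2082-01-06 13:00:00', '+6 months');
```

1

First apply '+6 months': 2082-01-06 13:00:00 → 2082-07-06 13:00:00.
2082-07-06 is a Monday; with Sunday=0 that is 1.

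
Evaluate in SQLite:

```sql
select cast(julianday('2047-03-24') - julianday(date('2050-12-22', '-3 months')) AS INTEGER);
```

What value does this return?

Adding -3 months to 2050-12-22 gives 2050-09-22.
7 days remain in March 2047 after the 24th (31 − 24).
Full months from April 2047 through August 2050 contribute their day counts.
Then 22 days into September 2050.
Total: 7 + 30 + 31 + 30 + 31 + 31 + 30 + 31 + 30 + 31 + 31 + 29 + 31 + 30 + 31 + 30 + 31 + 31 + 30 + 31 + 30 + 31 + 31 + 28 + 31 + 30 + 31 + 30 + 31 + 31 + 30 + 31 + 30 + 31 + 31 + 28 + 31 + 30 + 31 + 30 + 31 + 31 + 22 = 1278.
The subtraction is earlier − later, so the result is −1278 → -1278.

-1278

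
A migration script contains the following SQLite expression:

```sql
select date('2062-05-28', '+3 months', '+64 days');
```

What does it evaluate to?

Adding +3 months to 2062-05-28 gives 2062-08-28.
Applying '+64 days' to 2062-08-28: counting 64 days forward gives 2062-10-31.

2062-10-31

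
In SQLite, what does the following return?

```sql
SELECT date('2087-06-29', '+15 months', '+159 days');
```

2089-03-07

Adding +15 months to 2087-06-29 gives 2088-09-29.
Applying '+159 days' to 2088-09-29: counting 159 days forward gives 2089-03-07.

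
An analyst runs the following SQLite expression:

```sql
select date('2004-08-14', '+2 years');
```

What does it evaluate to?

2006-08-14

Adding +2 years to 2004-08-14 gives 2006-08-14.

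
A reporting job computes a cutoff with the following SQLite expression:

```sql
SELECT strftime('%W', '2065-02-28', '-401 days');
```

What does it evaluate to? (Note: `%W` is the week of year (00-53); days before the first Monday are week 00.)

03

First apply '-401 days': 2065-02-28 → 2064-01-24.
2064-01-24 is a Thursday. SQLite's %W counts Mondays since the year started; the result is 03.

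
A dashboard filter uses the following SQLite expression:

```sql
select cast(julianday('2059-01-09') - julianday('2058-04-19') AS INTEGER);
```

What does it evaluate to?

11 days remain in April 2058 after the 19th (30 − 19).
Full months from May 2058 through December 2058 contribute their day counts.
Then 9 days into January 2059.
Total: 11 + 31 + 30 + 31 + 31 + 30 + 31 + 30 + 31 + 9 = 265.

265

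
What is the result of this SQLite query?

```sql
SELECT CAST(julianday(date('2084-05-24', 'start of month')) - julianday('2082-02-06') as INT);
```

`start of month` rewinds 2084-05-24 to 2084-05-01.
22 days remain in February 2082 after the 6th (28 − 6).
Full months from March 2082 through April 2084 contribute their day counts.
Then 1 day into May 2084.
Total: 22 + 31 + 30 + 31 + 30 + 31 + 31 + 30 + 31 + 30 + 31 + 31 + 28 + 31 + 30 + 31 + 30 + 31 + 31 + 30 + 31 + 30 + 31 + 31 + 29 + 31 + 30 + 1 = 815.

815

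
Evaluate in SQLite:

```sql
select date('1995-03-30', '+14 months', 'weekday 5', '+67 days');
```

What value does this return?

Adding +14 months to 1995-03-30 gives 1996-05-30.
`weekday 5` advances to the next Friday; 1996-05-30 is a Thursday, so it moves forward to 1996-05-31.
Applying '+67 days' to 1996-05-31: counting 67 days forward gives 1996-08-06.

1996-08-06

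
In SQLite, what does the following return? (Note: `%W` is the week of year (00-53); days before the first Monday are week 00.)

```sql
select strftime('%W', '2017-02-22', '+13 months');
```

12

First apply '+13 months': 2017-02-22 → 2018-03-22.
2018-03-22 is a Thursday. SQLite's %W counts Mondays since the year started; the result is 12.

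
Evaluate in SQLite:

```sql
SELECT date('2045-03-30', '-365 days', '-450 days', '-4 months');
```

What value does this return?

2042-09-05

Applying '-365 days' to 2045-03-30: counting 365 days back gives 2044-03-30.
Applying '-450 days' to 2044-03-30: counting 450 days back gives 2043-01-05.
Adding -4 months to 2043-01-05 gives 2042-09-05.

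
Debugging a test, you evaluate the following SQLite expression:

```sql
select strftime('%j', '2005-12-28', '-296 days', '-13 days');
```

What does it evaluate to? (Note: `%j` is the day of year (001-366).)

053

First apply '-296 days', '-13 days': 2005-12-28 → 2005-02-22.
Day-of-year for 2005-02-22: days since 2005-01-01 inclusive = 53, zero-padded to 053.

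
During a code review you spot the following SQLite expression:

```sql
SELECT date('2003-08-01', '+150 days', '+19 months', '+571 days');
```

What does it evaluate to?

2007-02-20

Applying '+150 days' to 2003-08-01: counting 150 days forward gives 2003-12-29.
Adding +19 months to 2003-12-29 gives 2005-07-29.
Applying '+571 days' to 2005-07-29: counting 571 days forward gives 2007-02-20.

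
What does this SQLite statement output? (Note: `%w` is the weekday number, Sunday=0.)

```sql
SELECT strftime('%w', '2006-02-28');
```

2006-02-28 is a Tuesday; with Sunday=0 that is 2.

2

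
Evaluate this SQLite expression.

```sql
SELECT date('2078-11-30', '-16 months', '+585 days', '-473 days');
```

Adding -16 months to 2078-11-30 gives 2077-07-30.
Applying '+585 days' to 2077-07-30: counting 585 days forward gives 2079-03-07.
Applying '-473 days' to 2079-03-07: counting 473 days back gives 2077-11-19.

2077-11-19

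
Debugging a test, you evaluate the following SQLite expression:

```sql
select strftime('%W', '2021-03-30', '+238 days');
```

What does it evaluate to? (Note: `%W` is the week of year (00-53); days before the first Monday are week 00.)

First apply '+238 days': 2021-03-30 → 2021-11-23.
2021-11-23 is a Tuesday. SQLite's %W counts Mondays since the year started; the result is 47.

47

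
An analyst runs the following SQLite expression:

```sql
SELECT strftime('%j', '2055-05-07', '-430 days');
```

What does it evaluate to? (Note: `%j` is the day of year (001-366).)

First apply '-430 days': 2055-05-07 → 2054-03-03.
Day-of-year for 2054-03-03: days since 2054-01-01 inclusive = 62, zero-padded to 062.

062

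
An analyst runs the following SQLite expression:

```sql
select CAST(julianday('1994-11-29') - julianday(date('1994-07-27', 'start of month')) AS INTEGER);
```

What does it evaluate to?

`start of month` rewinds 1994-07-27 to 1994-07-01.
30 days remain in July 1994 after the 1st (31 − 1).
August 1994: 31 days.
September 1994: 30 days.
October 1994: 31 days.
Then 29 days into November 1994.
Total: 30 + 31 + 30 + 31 + 29 = 151.

151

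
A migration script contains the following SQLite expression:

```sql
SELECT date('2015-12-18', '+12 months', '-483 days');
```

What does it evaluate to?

Adding +12 months to 2015-12-18 gives 2016-12-18.
Applying '-483 days' to 2016-12-18: counting 483 days back gives 2015-08-23.

2015-08-23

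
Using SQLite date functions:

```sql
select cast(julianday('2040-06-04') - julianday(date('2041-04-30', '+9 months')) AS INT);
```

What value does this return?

-605

Adding +9 months to 2041-04-30 gives 2042-01-30.
26 days remain in June 2040 after the 4th (30 − 4).
Full months from July 2040 through December 2041 contribute their day counts.
Then 30 days into January 2042.
Total: 26 + 31 + 31 + 30 + 31 + 30 + 31 + 31 + 28 + 31 + 30 + 31 + 30 + 31 + 31 + 30 + 31 + 30 + 31 + 30 = 605.
The subtraction is earlier − later, so the result is −605 → -605.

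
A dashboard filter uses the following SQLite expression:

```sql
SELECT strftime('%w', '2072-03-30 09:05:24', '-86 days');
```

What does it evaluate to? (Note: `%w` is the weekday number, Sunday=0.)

1

First apply '-86 days': 2072-03-30 09:05:24 → 2072-01-04 09:05:24.
2072-01-04 is a Monday; with Sunday=0 that is 1.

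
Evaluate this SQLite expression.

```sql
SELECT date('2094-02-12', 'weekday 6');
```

`weekday 6` advances to the next Saturday; 2094-02-12 is a Friday, so it moves forward to 2094-02-13.

2094-02-13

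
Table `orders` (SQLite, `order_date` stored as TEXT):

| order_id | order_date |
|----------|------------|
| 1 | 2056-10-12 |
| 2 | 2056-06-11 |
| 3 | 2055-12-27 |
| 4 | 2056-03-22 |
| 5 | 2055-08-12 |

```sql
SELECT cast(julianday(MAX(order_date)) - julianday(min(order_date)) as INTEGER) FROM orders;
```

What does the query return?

427

MIN = 2055-08-12, MAX = 2056-10-12.
19 days remain in August 2055 after the 12th (31 − 12).
Full months from September 2055 through September 2056 contribute their day counts.
Then 12 days into October 2056.
Total: 19 + 30 + 31 + 30 + 31 + 31 + 29 + 31 + 30 + 31 + 30 + 31 + 31 + 30 + 12 = 427.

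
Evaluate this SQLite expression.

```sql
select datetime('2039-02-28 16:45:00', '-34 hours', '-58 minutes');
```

-34 hours from 2039-02-28 16:45:00 is 2039-02-27 06:45:00 (crosses midnight).
-58 minutes from 2039-02-27 06:45:00 is 2039-02-27 05:47:00.

2039-02-27 05:47:00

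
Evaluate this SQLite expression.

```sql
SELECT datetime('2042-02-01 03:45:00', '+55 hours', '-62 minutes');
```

2042-02-03 09:43:00

+55 hours from 2042-02-01 03:45:00 is 2042-02-03 10:45:00 (crosses midnight).
62 minutes = 1h 2m; -62 minutes from 2042-02-03 10:45:00 is 2042-02-03 09:43:00.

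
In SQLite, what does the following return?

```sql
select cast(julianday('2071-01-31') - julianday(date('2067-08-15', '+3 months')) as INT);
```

1173

Adding +3 months to 2067-08-15 gives 2067-11-15.
15 days remain in November 2067 after the 15th (30 − 15).
Full months from December 2067 through December 2070 contribute their day counts.
Then 31 days into January 2071.
Total: 15 + 31 + 31 + 29 + 31 + 30 + 31 + 30 + 31 + 31 + 30 + 31 + 30 + 31 + 31 + 28 + 31 + 30 + 31 + 30 + 31 + 31 + 30 + 31 + 30 + 31 + 31 + 28 + 31 + 30 + 31 + 30 + 31 + 31 + 30 + 31 + 30 + 31 + 31 = 1173.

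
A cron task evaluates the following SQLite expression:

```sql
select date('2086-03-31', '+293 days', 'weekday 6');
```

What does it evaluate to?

2087-01-18

Applying '+293 days' to 2086-03-31: counting 293 days forward gives 2087-01-18.
`weekday 6` advances to the next Saturday; 2087-01-18 is already a Saturday, so it stays at 2087-01-18.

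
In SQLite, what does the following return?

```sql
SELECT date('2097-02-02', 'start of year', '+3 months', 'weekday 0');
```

`start of year` rewinds 2097-02-02 to 2097-01-01.
Adding +3 months to 2097-01-01 gives 2097-04-01.
`weekday 0` advances to the next Sunday; 2097-04-01 is a Monday, so it moves forward to 2097-04-07.

2097-04-07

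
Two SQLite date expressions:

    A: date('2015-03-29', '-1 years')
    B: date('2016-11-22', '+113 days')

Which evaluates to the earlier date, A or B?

A = 2014-03-29.
B = 2017-03-15.
A is earlier.

A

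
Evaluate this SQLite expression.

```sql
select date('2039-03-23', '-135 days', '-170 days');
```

Applying '-135 days' to 2039-03-23: counting 135 days back gives 2038-11-08.
Applying '-170 days' to 2038-11-08: counting 170 days back gives 2038-05-22.

2038-05-22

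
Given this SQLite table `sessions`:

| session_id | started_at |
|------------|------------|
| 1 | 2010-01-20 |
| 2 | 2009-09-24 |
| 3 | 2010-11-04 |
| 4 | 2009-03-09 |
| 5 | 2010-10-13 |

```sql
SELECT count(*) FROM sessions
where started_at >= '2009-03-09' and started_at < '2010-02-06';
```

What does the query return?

Rows in [2009-03-09, 2010-02-06): 2010-01-20, 2009-09-24, 2009-03-09 → 3 rows.

3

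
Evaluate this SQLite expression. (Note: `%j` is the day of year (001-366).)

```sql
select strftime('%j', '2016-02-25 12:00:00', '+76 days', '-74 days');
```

058

First apply '+76 days', '-74 days': 2016-02-25 12:00:00 → 2016-02-27 12:00:00.
Day-of-year for 2016-02-27: days since 2016-01-01 inclusive = 58, zero-padded to 058.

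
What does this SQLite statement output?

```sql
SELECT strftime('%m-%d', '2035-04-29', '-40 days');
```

03-20

First apply '-40 days': 2035-04-29 → 2035-03-20.
`%m-%d` extracts the month-day: 03-20.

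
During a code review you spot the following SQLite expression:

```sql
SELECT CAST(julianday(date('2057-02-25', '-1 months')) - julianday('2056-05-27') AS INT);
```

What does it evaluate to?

Adding -1 month to 2057-02-25 gives 2057-01-25.
4 days remain in May 2056 after the 27th (31 − 27).
Full months from June 2056 through December 2056 contribute their day counts.
Then 25 days into January 2057.
Total: 4 + 30 + 31 + 31 + 30 + 31 + 30 + 31 + 25 = 243.

243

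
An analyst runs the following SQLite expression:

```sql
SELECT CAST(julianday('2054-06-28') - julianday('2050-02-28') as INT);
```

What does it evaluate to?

1581

0 days remain in February 2050 after the 28th (28 − 28).
Full months from March 2050 through May 2054 contribute their day counts.
Then 28 days into June 2054.
Total: 0 + 31 + 30 + 31 + 30 + 31 + 31 + 30 + 31 + 30 + 31 + 31 + 28 + 31 + 30 + 31 + 30 + 31 + 31 + 30 + 31 + 30 + 31 + 31 + 29 + 31 + 30 + 31 + 30 + 31 + 31 + 30 + 31 + 30 + 31 + 31 + 28 + 31 + 30 + 31 + 30 + 31 + 31 + 30 + 31 + 30 + 31 + 31 + 28 + 31 + 30 + 31 + 28 = 1581.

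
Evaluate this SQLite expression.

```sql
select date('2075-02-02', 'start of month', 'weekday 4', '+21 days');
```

`start of month` rewinds 2075-02-02 to 2075-02-01.
`weekday 4` advances to the next Thursday; 2075-02-01 is a Friday, so it moves forward to 2075-02-07.
Advancing 21 more days within February lands on 2075-02-28.

2075-02-28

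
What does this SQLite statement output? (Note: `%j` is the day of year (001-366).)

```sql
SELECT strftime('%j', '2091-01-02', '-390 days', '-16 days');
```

326

First apply '-390 days', '-16 days': 2091-01-02 → 2089-11-22.
Day-of-year for 2089-11-22: days since 2089-01-01 inclusive = 326, zero-padded to 326.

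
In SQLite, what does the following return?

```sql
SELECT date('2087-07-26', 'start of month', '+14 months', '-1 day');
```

`start of month` rewinds 2087-07-26 to 2087-07-01.
Adding +14 months to 2087-07-01 gives 2088-09-01.
Going back 1 day from 2088-09-01 reaches 2088-08-31 (last day of August, 31 days).

2088-08-31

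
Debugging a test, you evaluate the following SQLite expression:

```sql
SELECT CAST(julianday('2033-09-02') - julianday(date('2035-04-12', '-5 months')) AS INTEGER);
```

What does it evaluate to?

-436

Adding -5 months to 2035-04-12 gives 2034-11-12.
28 days remain in September 2033 after the 2nd (30 − 2).
Full months from October 2033 through October 2034 contribute their day counts.
Then 12 days into November 2034.
Total: 28 + 31 + 30 + 31 + 31 + 28 + 31 + 30 + 31 + 30 + 31 + 31 + 30 + 31 + 12 = 436.
The subtraction is earlier − later, so the result is −436 → -436.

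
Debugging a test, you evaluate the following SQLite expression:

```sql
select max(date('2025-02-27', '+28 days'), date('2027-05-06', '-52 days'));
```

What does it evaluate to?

2027-03-15

date('2025-02-27', '+28 days') → 2025-03-27.
date('2027-05-06', '-52 days') → 2027-03-15.
Later of the two is 2027-03-15.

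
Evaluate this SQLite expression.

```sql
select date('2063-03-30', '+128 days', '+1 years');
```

Applying '+128 days' to 2063-03-30: counting 128 days forward gives 2063-08-05.
Adding +1 year to 2063-08-05 gives 2064-08-05.

2064-08-05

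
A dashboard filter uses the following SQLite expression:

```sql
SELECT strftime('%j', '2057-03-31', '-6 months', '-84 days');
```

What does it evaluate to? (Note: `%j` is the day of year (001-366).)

First apply '-6 months', '-84 days': 2057-03-31 → 2056-07-09.
Day-of-year for 2056-07-09: days since 2056-01-01 inclusive = 191, zero-padded to 191.

191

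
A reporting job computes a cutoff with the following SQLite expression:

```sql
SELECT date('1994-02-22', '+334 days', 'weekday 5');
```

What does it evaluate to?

1995-01-27

Applying '+334 days' to 1994-02-22: counting 334 days forward gives 1995-01-22.
`weekday 5` advances to the next Friday; 1995-01-22 is a Sunday, so it moves forward to 1995-01-27.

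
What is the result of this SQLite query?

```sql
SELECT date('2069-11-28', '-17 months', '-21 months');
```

Adding -17 months to 2069-11-28 gives 2068-06-28.
Adding -21 months to 2068-06-28 gives 2066-09-28.

2066-09-28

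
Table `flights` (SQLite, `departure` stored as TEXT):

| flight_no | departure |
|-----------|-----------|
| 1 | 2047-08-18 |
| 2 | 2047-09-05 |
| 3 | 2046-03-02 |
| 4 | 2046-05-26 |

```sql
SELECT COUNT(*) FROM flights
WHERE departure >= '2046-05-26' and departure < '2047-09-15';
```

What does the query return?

3

Rows in [2046-05-26, 2047-09-15): 2047-08-18, 2047-09-05, 2046-05-26 → 3 rows.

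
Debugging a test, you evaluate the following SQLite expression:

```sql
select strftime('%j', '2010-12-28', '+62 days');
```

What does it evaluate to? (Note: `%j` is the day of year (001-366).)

First apply '+62 days': 2010-12-28 → 2011-02-28.
Day-of-year for 2011-02-28: days since 2011-01-01 inclusive = 59, zero-padded to 059.

059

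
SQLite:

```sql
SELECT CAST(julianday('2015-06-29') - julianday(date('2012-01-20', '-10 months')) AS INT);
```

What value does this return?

1562

Adding -10 months to 2012-01-20 gives 2011-03-20.
11 days remain in March 2011 after the 20th (31 − 20).
Full months from April 2011 through May 2015 contribute their day counts.
Then 29 days into June 2015.
Total: 11 + 30 + 31 + 30 + 31 + 31 + 30 + 31 + 30 + 31 + 31 + 29 + 31 + 30 + 31 + 30 + 31 + 31 + 30 + 31 + 30 + 31 + 31 + 28 + 31 + 30 + 31 + 30 + 31 + 31 + 30 + 31 + 30 + 31 + 31 + 28 + 31 + 30 + 31 + 30 + 31 + 31 + 30 + 31 + 30 + 31 + 31 + 28 + 31 + 30 + 31 + 29 = 1562.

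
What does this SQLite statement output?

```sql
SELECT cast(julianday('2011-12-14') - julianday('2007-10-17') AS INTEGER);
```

1519

14 days remain in October 2007 after the 17th (31 − 17).
Full months from November 2007 through November 2011 contribute their day counts.
Then 14 days into December 2011.
Total: 14 + 30 + 31 + 31 + 29 + 31 + 30 + 31 + 30 + 31 + 31 + 30 + 31 + 30 + 31 + 31 + 28 + 31 + 30 + 31 + 30 + 31 + 31 + 30 + 31 + 30 + 31 + 31 + 28 + 31 + 30 + 31 + 30 + 31 + 31 + 30 + 31 + 30 + 31 + 31 + 28 + 31 + 30 + 31 + 30 + 31 + 31 + 30 + 31 + 30 + 14 = 1519.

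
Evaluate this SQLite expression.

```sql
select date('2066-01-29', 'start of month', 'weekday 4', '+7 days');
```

2066-01-14

`start of month` rewinds 2066-01-29 to 2066-01-01.
`weekday 4` advances to the next Thursday; 2066-01-01 is a Friday, so it moves forward to 2066-01-07.
Advancing 7 more days within January lands on 2066-01-14.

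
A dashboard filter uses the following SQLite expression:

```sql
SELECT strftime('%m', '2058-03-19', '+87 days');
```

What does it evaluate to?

First apply '+87 days': 2058-03-19 → 2058-06-14.
`%m` extracts the 2-digit month (01-12): 06.

06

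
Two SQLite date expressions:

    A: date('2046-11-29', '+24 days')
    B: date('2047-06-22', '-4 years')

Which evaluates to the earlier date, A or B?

A = 2046-12-23.
B = 2043-06-22.
B is earlier.

B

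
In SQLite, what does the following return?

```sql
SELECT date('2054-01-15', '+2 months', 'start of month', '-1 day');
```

Adding +2 months to 2054-01-15 gives 2054-03-15.
`start of month` rewinds 2054-03-15 to 2054-03-01.
Going back 1 day from 2054-03-01 reaches 2054-02-28 (last day of February, 28 days).

2054-02-28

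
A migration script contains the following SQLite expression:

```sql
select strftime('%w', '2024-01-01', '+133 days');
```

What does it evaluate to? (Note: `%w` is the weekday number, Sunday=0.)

1

First apply '+133 days': 2024-01-01 → 2024-05-13.
2024-05-13 is a Monday; with Sunday=0 that is 1.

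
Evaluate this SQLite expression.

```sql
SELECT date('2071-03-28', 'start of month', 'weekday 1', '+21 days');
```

2071-03-23

`start of month` rewinds 2071-03-28 to 2071-03-01.
`weekday 1` advances to the next Monday; 2071-03-01 is a Sunday, so it moves forward to 2071-03-02.
Advancing 21 more days within March lands on 2071-03-23.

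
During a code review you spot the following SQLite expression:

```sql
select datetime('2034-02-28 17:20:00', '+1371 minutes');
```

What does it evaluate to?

1371 minutes = 22h 51m; +1371 minutes from 2034-02-28 17:20:00 is 2034-03-01 16:11:00 (crosses midnight).

2034-03-01 16:11:00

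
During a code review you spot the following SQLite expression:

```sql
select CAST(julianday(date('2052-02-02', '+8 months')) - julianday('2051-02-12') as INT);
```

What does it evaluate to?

Adding +8 months to 2052-02-02 gives 2052-10-02.
16 days remain in February 2051 after the 12th (28 − 12).
Full months from March 2051 through September 2052 contribute their day counts.
Then 2 days into October 2052.
Total: 16 + 31 + 30 + 31 + 30 + 31 + 31 + 30 + 31 + 30 + 31 + 31 + 29 + 31 + 30 + 31 + 30 + 31 + 31 + 30 + 2 = 598.

598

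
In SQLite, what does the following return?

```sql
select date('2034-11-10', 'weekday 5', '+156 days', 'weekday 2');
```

`weekday 5` advances to the next Friday; 2034-11-10 is already a Friday, so it stays at 2034-11-10.
Applying '+156 days' to 2034-11-10: counting 156 days forward gives 2035-04-15.
`weekday 2` advances to the next Tuesday; 2035-04-15 is a Sunday, so it moves forward to 2035-04-17.

2035-04-17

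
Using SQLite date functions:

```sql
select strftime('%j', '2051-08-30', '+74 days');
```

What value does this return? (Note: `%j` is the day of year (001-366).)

316

First apply '+74 days': 2051-08-30 → 2051-11-12.
Day-of-year for 2051-11-12: days since 2051-01-01 inclusive = 316, zero-padded to 316.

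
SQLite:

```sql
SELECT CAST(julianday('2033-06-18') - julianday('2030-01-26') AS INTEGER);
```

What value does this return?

1239

5 days remain in January 2030 after the 26th (31 − 26).
Full months from February 2030 through May 2033 contribute their day counts.
Then 18 days into June 2033.
Total: 5 + 28 + 31 + 30 + 31 + 30 + 31 + 31 + 30 + 31 + 30 + 31 + 31 + 28 + 31 + 30 + 31 + 30 + 31 + 31 + 30 + 31 + 30 + 31 + 31 + 29 + 31 + 30 + 31 + 30 + 31 + 31 + 30 + 31 + 30 + 31 + 31 + 28 + 31 + 30 + 31 + 18 = 1239.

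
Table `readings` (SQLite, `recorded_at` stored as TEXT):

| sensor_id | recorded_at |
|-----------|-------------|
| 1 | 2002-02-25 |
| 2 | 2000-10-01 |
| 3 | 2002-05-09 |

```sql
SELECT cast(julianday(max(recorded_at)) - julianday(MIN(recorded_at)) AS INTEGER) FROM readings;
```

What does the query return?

MIN = 2000-10-01, MAX = 2002-05-09.
30 days remain in October 2000 after the 1st (31 − 1).
Full months from November 2000 through April 2002 contribute their day counts.
Then 9 days into May 2002.
Total: 30 + 30 + 31 + 31 + 28 + 31 + 30 + 31 + 30 + 31 + 31 + 30 + 31 + 30 + 31 + 31 + 28 + 31 + 30 + 9 = 585.

585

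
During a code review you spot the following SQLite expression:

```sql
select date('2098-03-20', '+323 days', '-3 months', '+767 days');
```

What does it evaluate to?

Applying '+323 days' to 2098-03-20: counting 323 days forward gives 2099-02-06.
Adding -3 months to 2099-02-06 gives 2098-11-06.
Applying '+767 days' to 2098-11-06: counting 767 days forward gives 2100-12-13.

2100-12-13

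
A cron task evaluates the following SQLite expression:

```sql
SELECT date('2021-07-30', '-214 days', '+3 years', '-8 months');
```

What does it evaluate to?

Applying '-214 days' to 2021-07-30: counting 214 days back gives 2020-12-28.
Adding +3 years to 2020-12-28 gives 2023-12-28.
Adding -8 months to 2023-12-28 gives 2023-04-28.

2023-04-28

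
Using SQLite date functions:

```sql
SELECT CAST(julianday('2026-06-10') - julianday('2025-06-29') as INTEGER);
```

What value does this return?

346

1 day remains in June 2025 after the 29th (30 − 29).
Full months from July 2025 through May 2026 contribute their day counts.
Then 10 days into June 2026.
Total: 1 + 31 + 31 + 30 + 31 + 30 + 31 + 31 + 28 + 31 + 30 + 31 + 10 = 346.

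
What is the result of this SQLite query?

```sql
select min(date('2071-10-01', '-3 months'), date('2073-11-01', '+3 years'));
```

2071-07-01

date('2071-10-01', '-3 months') → 2071-07-01.
date('2073-11-01', '+3 years') → 2076-11-01.
Earlier of the two is 2071-07-01.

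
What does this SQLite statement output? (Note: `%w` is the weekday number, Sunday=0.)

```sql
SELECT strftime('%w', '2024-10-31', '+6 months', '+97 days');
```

First apply '+6 months', '+97 days': 2024-10-31 → 2025-08-06.
2025-08-06 is a Wednesday; with Sunday=0 that is 3.

3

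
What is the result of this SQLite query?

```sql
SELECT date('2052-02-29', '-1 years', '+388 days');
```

Adding -1 year to 2052-02-29 targets 2051-02-29, but 2051 is not a leap year, so SQLite normalizes to 2051-03-01.
Applying '+388 days' to 2051-03-01: counting 388 days forward gives 2052-03-23.

2052-03-23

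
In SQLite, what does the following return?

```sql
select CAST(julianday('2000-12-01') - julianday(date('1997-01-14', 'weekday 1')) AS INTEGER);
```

`weekday 1` advances to the next Monday; 1997-01-14 is a Tuesday, so it moves forward to 1997-01-20.
11 days remain in January 1997 after the 20th (31 − 20).
Full months from February 1997 through November 2000 contribute their day counts.
Then 1 day into December 2000.
Total: 11 + 28 + 31 + 30 + 31 + 30 + 31 + 31 + 30 + 31 + 30 + 31 + 31 + 28 + 31 + 30 + 31 + 30 + 31 + 31 + 30 + 31 + 30 + 31 + 31 + 28 + 31 + 30 + 31 + 30 + 31 + 31 + 30 + 31 + 30 + 31 + 31 + 29 + 31 + 30 + 31 + 30 + 31 + 31 + 30 + 31 + 30 + 1 = 1411.

1411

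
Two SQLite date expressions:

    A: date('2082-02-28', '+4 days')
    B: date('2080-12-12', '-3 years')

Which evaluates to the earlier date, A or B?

A = 2082-03-04.
B = 2077-12-12.
B is earlier.

B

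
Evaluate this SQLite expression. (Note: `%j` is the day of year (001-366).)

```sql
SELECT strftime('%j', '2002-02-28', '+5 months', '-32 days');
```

177

First apply '+5 months', '-32 days': 2002-02-28 → 2002-06-26.
Day-of-year for 2002-06-26: days since 2002-01-01 inclusive = 177, zero-padded to 177.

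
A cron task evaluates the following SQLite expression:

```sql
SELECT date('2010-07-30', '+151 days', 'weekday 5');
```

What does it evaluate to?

2010-12-31

Applying '+151 days' to 2010-07-30: counting 151 days forward gives 2010-12-28.
`weekday 5` advances to the next Friday; 2010-12-28 is a Tuesday, so it moves forward to 2010-12-31.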